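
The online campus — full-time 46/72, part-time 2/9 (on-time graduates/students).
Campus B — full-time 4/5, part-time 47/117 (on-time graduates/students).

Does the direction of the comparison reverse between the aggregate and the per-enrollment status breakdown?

Yes

Full-time: the online campus 46/72 = 63.9%, Campus B 4/5 = 80.0% → Campus B
Part-time: the online campus 2/9 = 22.2%, Campus B 47/117 = 40.2% → Campus B
Overall: the online campus 48/81 = 59.3%, Campus B 51/122 = 41.8% → the online campus
Campus B wins each enrollment group but the online campus wins overall — the comparison reverses. Campus B's students skew toward part-time, which has a lower base rate.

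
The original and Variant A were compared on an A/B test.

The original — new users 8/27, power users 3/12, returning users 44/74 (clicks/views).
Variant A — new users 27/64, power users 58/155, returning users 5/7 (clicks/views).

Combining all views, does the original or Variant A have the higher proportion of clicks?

New users: the original 8/27 = 29.6%, Variant A 27/64 = 42.2% → Variant A
Power users: the original 3/12 = 25.0%, Variant A 58/155 = 37.4% → Variant A
Returning users: the original 44/74 = 59.5%, Variant A 5/7 = 71.4% → Variant A
Overall: the original 55/113 = 48.7%, Variant A 90/226 = 39.8% → the original
(Variant A wins every user group but the original wins overall — Variant A's views skew toward the low-rate power users group.)

the original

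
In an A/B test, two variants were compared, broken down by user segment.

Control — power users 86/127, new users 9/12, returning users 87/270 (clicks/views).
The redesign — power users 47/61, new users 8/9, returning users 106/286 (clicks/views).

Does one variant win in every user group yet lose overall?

No

Power users: Control 86/127 = 67.7%, the redesign 47/61 = 77.0% → the redesign
New users: Control 9/12 = 75.0%, the redesign 8/9 = 88.9% → the redesign
Returning users: Control 87/270 = 32.2%, the redesign 106/286 = 37.1% → the redesign
Overall: Control 182/409 = 44.5%, the redesign 161/356 = 45.2% → the redesign
The redesign wins overall and in every user group — no reversal.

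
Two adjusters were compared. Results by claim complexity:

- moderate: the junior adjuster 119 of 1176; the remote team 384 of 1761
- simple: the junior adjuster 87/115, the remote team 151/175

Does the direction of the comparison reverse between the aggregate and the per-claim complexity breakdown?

No

Moderate: the junior adjuster 119/1176 = 10.1%, the remote team 384/1761 = 21.8% → the remote team
Simple: the junior adjuster 87/115 = 75.7%, the remote team 151/175 = 86.3% → the remote team
Overall: the junior adjuster 206/1291 = 16.0%, the remote team 535/1936 = 27.6% → the remote team
The remote team wins overall and in every claim group — no reversal.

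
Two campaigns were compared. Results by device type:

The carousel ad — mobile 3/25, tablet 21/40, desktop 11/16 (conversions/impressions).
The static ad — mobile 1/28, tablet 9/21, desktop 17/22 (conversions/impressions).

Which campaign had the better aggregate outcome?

Mobile: the carousel ad 3/25 = 12.0%, the static ad 1/28 = 3.6% → the carousel ad
Tablet: the carousel ad 21/40 = 52.5%, the static ad 9/21 = 42.9% → the carousel ad
Desktop: the carousel ad 11/16 = 68.8%, the static ad 17/22 = 77.3% → the static ad
Overall: the carousel ad 35/81 = 43.2%, the static ad 27/71 = 38.0% → the carousel ad
(Neither sweeps every device group, but the carousel ad has the higher pooled rate.)

the carousel ad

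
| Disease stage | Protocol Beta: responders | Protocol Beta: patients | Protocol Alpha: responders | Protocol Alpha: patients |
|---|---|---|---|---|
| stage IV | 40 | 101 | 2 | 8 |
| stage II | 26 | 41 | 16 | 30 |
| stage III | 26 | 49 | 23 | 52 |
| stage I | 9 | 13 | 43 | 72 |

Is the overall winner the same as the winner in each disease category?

Stage IV: Protocol Beta 40/101 = 39.6%, Protocol Alpha 2/8 = 25.0% → Protocol Beta
Stage II: Protocol Beta 26/41 = 63.4%, Protocol Alpha 16/30 = 53.3% → Protocol Beta
Stage III: Protocol Beta 26/49 = 53.1%, Protocol Alpha 23/52 = 44.2% → Protocol Beta
Stage I: Protocol Beta 9/13 = 69.2%, Protocol Alpha 43/72 = 59.7% → Protocol Beta
Overall: Protocol Beta 101/204 = 49.5%, Protocol Alpha 84/162 = 51.9% → Protocol Alpha
Protocol Beta wins each disease group but Protocol Alpha wins overall — the comparison reverses. Protocol Beta's patients skew toward stage IV, which has a lower base rate.

No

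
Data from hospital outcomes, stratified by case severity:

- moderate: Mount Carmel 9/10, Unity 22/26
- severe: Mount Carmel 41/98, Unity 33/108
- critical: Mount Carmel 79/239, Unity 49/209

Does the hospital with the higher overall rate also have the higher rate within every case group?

Yes

Moderate: Mount Carmel 9/10 = 90.0%, Unity 22/26 = 84.6% → Mount Carmel
Severe: Mount Carmel 41/98 = 41.8%, Unity 33/108 = 30.6% → Mount Carmel
Critical: Mount Carmel 79/239 = 33.1%, Unity 49/209 = 23.4% → Mount Carmel
Overall: Mount Carmel 129/347 = 37.2%, Unity 104/343 = 30.3% → Mount Carmel
Mount Carmel wins overall and in every case group — no reversal.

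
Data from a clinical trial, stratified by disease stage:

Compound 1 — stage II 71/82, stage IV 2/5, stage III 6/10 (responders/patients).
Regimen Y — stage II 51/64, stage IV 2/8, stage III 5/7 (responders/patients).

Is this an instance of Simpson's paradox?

No

Stage II: Compound 1 71/82 = 86.6%, Regimen Y 51/64 = 79.7% → Compound 1
Stage IV: Compound 1 2/5 = 40.0%, Regimen Y 2/8 = 25.0% → Compound 1
Stage III: Compound 1 6/10 = 60.0%, Regimen Y 5/7 = 71.4% → Regimen Y
Overall: Compound 1 79/97 = 81.4%, Regimen Y 58/79 = 73.4% → Compound 1
Neither sweeps: Compound 1 wins 2 of 3 groups, Regimen Y wins 1. Compound 1 wins overall but not every group — no Simpson reversal.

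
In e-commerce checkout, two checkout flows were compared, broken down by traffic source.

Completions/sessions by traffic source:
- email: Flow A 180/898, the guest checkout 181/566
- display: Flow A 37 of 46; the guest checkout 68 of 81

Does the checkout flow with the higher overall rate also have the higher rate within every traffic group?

Email: Flow A 180/898 = 20.0%, the guest checkout 181/566 = 32.0% → the guest checkout
Display: Flow A 37/46 = 80.4%, the guest checkout 68/81 = 84.0% → the guest checkout
Overall: Flow A 217/944 = 23.0%, the guest checkout 249/647 = 38.5% → the guest checkout
The guest checkout wins overall and in every traffic group — no reversal.

Yes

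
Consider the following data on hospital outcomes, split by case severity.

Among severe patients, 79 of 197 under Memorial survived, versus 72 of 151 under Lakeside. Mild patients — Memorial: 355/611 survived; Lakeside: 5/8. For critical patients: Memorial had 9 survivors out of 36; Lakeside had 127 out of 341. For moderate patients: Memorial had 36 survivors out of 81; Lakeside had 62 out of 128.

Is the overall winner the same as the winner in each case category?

Severe: Memorial 79/197 = 40.1%, Lakeside 72/151 = 47.7% → Lakeside
Mild: Memorial 355/611 = 58.1%, Lakeside 5/8 = 62.5% → Lakeside
Critical: Memorial 9/36 = 25.0%, Lakeside 127/341 = 37.2% → Lakeside
Moderate: Memorial 36/81 = 44.4%, Lakeside 62/128 = 48.4% → Lakeside
Overall: Memorial 479/925 = 51.8%, Lakeside 266/628 = 42.4% → Memorial
Lakeside wins each case group but Memorial wins overall — the comparison reverses. Lakeside's patients skew toward critical, which has a lower base rate.

No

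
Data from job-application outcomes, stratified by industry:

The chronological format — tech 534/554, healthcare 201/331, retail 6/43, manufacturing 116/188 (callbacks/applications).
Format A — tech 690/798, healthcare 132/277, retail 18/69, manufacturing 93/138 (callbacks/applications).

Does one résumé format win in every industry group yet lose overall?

Tech: the chronological format 534/554 = 96.4%, Format A 690/798 = 86.5% → the chronological format
Healthcare: the chronological format 201/331 = 60.7%, Format A 132/277 = 47.7% → the chronological format
Retail: the chronological format 6/43 = 14.0%, Format A 18/69 = 26.1% → Format A
Manufacturing: the chronological format 116/188 = 61.7%, Format A 93/138 = 67.4% → Format A
Overall: the chronological format 857/1116 = 76.8%, Format A 933/1282 = 72.8% → the chronological format
Neither sweeps: the chronological format wins 2 of 4 groups, Format A wins 2. The chronological format wins overall but not every group — no Simpson reversal.

No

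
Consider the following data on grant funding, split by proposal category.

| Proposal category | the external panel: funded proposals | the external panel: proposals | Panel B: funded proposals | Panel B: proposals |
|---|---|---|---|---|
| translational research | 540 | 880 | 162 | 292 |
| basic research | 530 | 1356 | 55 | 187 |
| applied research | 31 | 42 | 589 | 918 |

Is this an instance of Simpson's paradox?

Yes

Translational research: the external panel 540/880 = 61.4%, Panel B 162/292 = 55.5% → the external panel
Basic research: the external panel 530/1356 = 39.1%, Panel B 55/187 = 29.4% → the external panel
Applied research: the external panel 31/42 = 73.8%, Panel B 589/918 = 64.2% → the external panel
Overall: the external panel 1101/2278 = 48.3%, Panel B 806/1397 = 57.7% → Panel B
The external panel wins each proposal group but Panel B wins overall — the comparison reverses. The external panel's proposals skew toward basic research, which has a lower base rate.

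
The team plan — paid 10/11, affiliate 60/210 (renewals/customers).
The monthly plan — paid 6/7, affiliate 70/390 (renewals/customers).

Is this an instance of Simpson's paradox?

Paid: the team plan 10/11 = 90.9%, the monthly plan 6/7 = 85.7% → the team plan
Affiliate: the team plan 60/210 = 28.6%, the monthly plan 70/390 = 17.9% → the team plan
Overall: the team plan 70/221 = 31.7%, the monthly plan 76/397 = 19.1% → the team plan
The team plan wins overall and in every signup group — no reversal.

No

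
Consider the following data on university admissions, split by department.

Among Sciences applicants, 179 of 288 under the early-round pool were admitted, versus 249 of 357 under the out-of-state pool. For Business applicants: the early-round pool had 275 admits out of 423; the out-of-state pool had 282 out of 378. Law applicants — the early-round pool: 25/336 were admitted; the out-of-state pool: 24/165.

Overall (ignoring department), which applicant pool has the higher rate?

the out-of-state pool

Sciences: the early-round pool 179/288 = 62.2%, the out-of-state pool 249/357 = 69.7% → the out-of-state pool
Business: the early-round pool 275/423 = 65.0%, the out-of-state pool 282/378 = 74.6% → the out-of-state pool
Law: the early-round pool 25/336 = 7.4%, the out-of-state pool 24/165 = 14.5% → the out-of-state pool
Overall: the early-round pool 479/1047 = 45.7%, the out-of-state pool 555/900 = 61.7% → the out-of-state pool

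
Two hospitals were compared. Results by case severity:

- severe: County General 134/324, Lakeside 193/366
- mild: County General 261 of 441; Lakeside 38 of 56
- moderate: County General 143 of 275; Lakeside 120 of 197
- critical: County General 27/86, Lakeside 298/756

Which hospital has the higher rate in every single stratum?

Lakeside

Severe: County General 134/324 = 41.4%, Lakeside 193/366 = 52.7% → Lakeside
Mild: County General 261/441 = 59.2%, Lakeside 38/56 = 67.9% → Lakeside
Moderate: County General 143/275 = 52.0%, Lakeside 120/197 = 60.9% → Lakeside
Critical: County General 27/86 = 31.4%, Lakeside 298/756 = 39.4% → Lakeside
Lakeside has the higher rate in all 4 groups.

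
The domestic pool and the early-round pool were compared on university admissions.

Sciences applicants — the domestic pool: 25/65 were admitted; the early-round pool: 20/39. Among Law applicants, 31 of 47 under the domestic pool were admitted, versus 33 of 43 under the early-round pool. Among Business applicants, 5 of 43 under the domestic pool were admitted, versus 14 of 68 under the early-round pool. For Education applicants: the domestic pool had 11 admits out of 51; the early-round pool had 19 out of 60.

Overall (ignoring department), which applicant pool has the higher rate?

the early-round pool

Sciences: the domestic pool 25/65 = 38.5%, the early-round pool 20/39 = 51.3% → the early-round pool
Law: the domestic pool 31/47 = 66.0%, the early-round pool 33/43 = 76.7% → the early-round pool
Business: the domestic pool 5/43 = 11.6%, the early-round pool 14/68 = 20.6% → the early-round pool
Education: the domestic pool 11/51 = 21.6%, the early-round pool 19/60 = 31.7% → the early-round pool
Overall: the domestic pool 72/206 = 35.0%, the early-round pool 86/210 = 41.0% → the early-round pool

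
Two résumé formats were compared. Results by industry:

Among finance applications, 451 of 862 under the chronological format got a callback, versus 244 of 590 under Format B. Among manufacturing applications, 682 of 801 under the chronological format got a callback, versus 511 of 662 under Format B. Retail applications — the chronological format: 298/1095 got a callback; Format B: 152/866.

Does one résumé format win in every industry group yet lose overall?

Finance: the chronological format 451/862 = 52.3%, Format B 244/590 = 41.4% → the chronological format
Manufacturing: the chronological format 682/801 = 85.1%, Format B 511/662 = 77.2% → the chronological format
Retail: the chronological format 298/1095 = 27.2%, Format B 152/866 = 17.6% → the chronological format
Overall: the chronological format 1431/2758 = 51.9%, Format B 907/2118 = 42.8% → the chronological format
The chronological format wins overall and in every industry group — no reversal.

No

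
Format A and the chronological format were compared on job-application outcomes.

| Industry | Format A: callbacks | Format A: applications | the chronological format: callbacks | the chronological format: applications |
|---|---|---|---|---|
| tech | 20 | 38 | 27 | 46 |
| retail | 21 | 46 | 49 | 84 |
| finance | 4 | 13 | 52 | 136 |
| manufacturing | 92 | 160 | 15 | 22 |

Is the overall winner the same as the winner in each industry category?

Tech: Format A 20/38 = 52.6%, the chronological format 27/46 = 58.7% → the chronological format
Retail: Format A 21/46 = 45.7%, the chronological format 49/84 = 58.3% → the chronological format
Finance: Format A 4/13 = 30.8%, the chronological format 52/136 = 38.2% → the chronological format
Manufacturing: Format A 92/160 = 57.5%, the chronological format 15/22 = 68.2% → the chronological format
Overall: Format A 137/257 = 53.3%, the chronological format 143/288 = 49.7% → Format A
The chronological format wins each industry group but Format A wins overall — the comparison reverses. The chronological format's applications skew toward finance, which has a lower base rate.

No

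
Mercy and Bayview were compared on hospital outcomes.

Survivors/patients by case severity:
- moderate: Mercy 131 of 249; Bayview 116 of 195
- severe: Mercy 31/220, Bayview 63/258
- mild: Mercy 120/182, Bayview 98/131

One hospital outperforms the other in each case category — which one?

Bayview

Moderate: Mercy 131/249 = 52.6%, Bayview 116/195 = 59.5% → Bayview
Severe: Mercy 31/220 = 14.1%, Bayview 63/258 = 24.4% → Bayview
Mild: Mercy 120/182 = 65.9%, Bayview 98/131 = 74.8% → Bayview
Bayview has the higher rate in all 3 groups.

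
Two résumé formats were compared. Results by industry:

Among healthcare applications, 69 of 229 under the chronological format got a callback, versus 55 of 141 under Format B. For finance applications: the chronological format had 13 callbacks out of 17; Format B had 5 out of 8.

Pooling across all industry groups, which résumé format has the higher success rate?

Format B

Healthcare: the chronological format 69/229 = 30.1%, Format B 55/141 = 39.0% → Format B
Finance: the chronological format 13/17 = 76.5%, Format B 5/8 = 62.5% → the chronological format
Overall: the chronological format 82/246 = 33.3%, Format B 60/149 = 40.3% → Format B
(Neither sweeps every industry group, but Format B has the higher pooled rate.)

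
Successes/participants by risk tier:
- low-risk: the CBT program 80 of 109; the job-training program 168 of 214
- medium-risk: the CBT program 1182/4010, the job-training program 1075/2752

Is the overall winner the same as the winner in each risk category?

Low-risk: the CBT program 80/109 = 73.4%, the job-training program 168/214 = 78.5% → the job-training program
Medium-risk: the CBT program 1182/4010 = 29.5%, the job-training program 1075/2752 = 39.1% → the job-training program
Overall: the CBT program 1262/4119 = 30.6%, the job-training program 1243/2966 = 41.9% → the job-training program
The job-training program wins overall and in every risk group — no reversal.

Yes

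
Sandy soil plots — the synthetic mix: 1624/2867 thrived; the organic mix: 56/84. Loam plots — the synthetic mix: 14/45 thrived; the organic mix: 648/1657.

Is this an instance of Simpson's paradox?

Yes

Sandy soil: the synthetic mix 1624/2867 = 56.6%, the organic mix 56/84 = 66.7% → the organic mix
Loam: the synthetic mix 14/45 = 31.1%, the organic mix 648/1657 = 39.1% → the organic mix
Overall: the synthetic mix 1638/2912 = 56.2%, the organic mix 704/1741 = 40.4% → the synthetic mix
The organic mix wins each soil group but the synthetic mix wins overall — the comparison reverses. The organic mix's plots skew toward loam, which has a lower base rate.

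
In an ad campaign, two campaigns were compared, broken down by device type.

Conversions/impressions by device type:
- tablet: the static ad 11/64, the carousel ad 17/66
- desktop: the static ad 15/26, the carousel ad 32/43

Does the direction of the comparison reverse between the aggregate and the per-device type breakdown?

No

Tablet: the static ad 11/64 = 17.2%, the carousel ad 17/66 = 25.8% → the carousel ad
Desktop: the static ad 15/26 = 57.7%, the carousel ad 32/43 = 74.4% → the carousel ad
Overall: the static ad 26/90 = 28.9%, the carousel ad 49/109 = 45.0% → the carousel ad
The carousel ad wins overall and in every device group — no reversal.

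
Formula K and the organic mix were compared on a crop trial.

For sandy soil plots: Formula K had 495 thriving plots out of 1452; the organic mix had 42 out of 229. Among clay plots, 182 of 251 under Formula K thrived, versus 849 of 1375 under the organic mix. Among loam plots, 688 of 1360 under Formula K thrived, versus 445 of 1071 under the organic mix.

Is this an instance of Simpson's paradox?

Yes

Sandy soil: Formula K 495/1452 = 34.1%, the organic mix 42/229 = 18.3% → Formula K
Clay: Formula K 182/251 = 72.5%, the organic mix 849/1375 = 61.7% → Formula K
Loam: Formula K 688/1360 = 50.6%, the organic mix 445/1071 = 41.5% → Formula K
Overall: Formula K 1365/3063 = 44.6%, the organic mix 1336/2675 = 49.9% → the organic mix
Formula K wins each soil group but the organic mix wins overall — the comparison reverses. Formula K's plots skew toward sandy soil, which has a lower base rate.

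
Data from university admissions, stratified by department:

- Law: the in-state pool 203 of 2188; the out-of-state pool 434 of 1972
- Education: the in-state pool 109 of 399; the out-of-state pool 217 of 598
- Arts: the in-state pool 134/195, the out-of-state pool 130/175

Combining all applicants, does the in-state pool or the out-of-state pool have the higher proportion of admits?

Law: the in-state pool 203/2188 = 9.3%, the out-of-state pool 434/1972 = 22.0% → the out-of-state pool
Education: the in-state pool 109/399 = 27.3%, the out-of-state pool 217/598 = 36.3% → the out-of-state pool
Arts: the in-state pool 134/195 = 68.7%, the out-of-state pool 130/175 = 74.3% → the out-of-state pool
Overall: the in-state pool 446/2782 = 16.0%, the out-of-state pool 781/2745 = 28.5% → the out-of-state pool

the out-of-state pool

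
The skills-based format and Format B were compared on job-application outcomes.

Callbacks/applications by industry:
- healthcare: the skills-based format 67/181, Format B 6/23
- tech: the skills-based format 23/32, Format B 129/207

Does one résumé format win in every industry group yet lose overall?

Healthcare: the skills-based format 67/181 = 37.0%, Format B 6/23 = 26.1% → the skills-based format
Tech: the skills-based format 23/32 = 71.9%, Format B 129/207 = 62.3% → the skills-based format
Overall: the skills-based format 90/213 = 42.3%, Format B 135/230 = 58.7% → Format B
The skills-based format wins each industry group but Format B wins overall — the comparison reverses. The skills-based format's applications skew toward healthcare, which has a lower base rate.

Yes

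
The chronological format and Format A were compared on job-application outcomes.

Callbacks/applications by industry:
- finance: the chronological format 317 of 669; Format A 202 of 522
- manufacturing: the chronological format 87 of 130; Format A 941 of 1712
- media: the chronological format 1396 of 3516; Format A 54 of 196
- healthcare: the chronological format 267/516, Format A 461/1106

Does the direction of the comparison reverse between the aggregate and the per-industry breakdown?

Yes

Finance: the chronological format 317/669 = 47.4%, Format A 202/522 = 38.7% → the chronological format
Manufacturing: the chronological format 87/130 = 66.9%, Format A 941/1712 = 55.0% → the chronological format
Media: the chronological format 1396/3516 = 39.7%, Format A 54/196 = 27.6% → the chronological format
Healthcare: the chronological format 267/516 = 51.7%, Format A 461/1106 = 41.7% → the chronological format
Overall: the chronological format 2067/4831 = 42.8%, Format A 1658/3536 = 46.9% → Format A
The chronological format wins each industry group but Format A wins overall — the comparison reverses. The chronological format's applications skew toward media, which has a lower base rate.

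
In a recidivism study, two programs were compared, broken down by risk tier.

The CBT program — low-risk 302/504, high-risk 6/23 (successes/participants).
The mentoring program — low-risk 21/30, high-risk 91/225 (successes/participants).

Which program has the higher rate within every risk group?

the mentoring program

Low-risk: the CBT program 302/504 = 59.9%, the mentoring program 21/30 = 70.0% → the mentoring program
High-risk: the CBT program 6/23 = 26.1%, the mentoring program 91/225 = 40.4% → the mentoring program
The mentoring program has the higher rate in both groups.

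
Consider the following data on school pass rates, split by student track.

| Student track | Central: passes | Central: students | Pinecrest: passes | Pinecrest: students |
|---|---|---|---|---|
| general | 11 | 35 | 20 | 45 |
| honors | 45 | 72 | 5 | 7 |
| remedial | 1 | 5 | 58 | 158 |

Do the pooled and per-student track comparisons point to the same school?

General: Central 11/35 = 31.4%, Pinecrest 20/45 = 44.4% → Pinecrest
Honors: Central 45/72 = 62.5%, Pinecrest 5/7 = 71.4% → Pinecrest
Remedial: Central 1/5 = 20.0%, Pinecrest 58/158 = 36.7% → Pinecrest
Overall: Central 57/112 = 50.9%, Pinecrest 83/210 = 39.5% → Central
Pinecrest wins each student group but Central wins overall — the comparison reverses. Pinecrest's students skew toward remedial, which has a lower base rate.

No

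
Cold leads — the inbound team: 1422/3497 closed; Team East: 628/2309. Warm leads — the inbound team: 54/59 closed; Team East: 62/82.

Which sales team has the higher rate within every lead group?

the inbound team

Cold: the inbound team 1422/3497 = 40.7%, Team East 628/2309 = 27.2% → the inbound team
Warm: the inbound team 54/59 = 91.5%, Team East 62/82 = 75.6% → the inbound team
The inbound team has the higher rate in both groups.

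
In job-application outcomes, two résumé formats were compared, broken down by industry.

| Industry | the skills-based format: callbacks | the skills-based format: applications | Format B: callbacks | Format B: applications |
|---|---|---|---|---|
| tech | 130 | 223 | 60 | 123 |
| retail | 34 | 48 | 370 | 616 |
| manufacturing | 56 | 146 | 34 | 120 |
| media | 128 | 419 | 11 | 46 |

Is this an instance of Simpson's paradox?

Yes

Tech: the skills-based format 130/223 = 58.3%, Format B 60/123 = 48.8% → the skills-based format
Retail: the skills-based format 34/48 = 70.8%, Format B 370/616 = 60.1% → the skills-based format
Manufacturing: the skills-based format 56/146 = 38.4%, Format B 34/120 = 28.3% → the skills-based format
Media: the skills-based format 128/419 = 30.5%, Format B 11/46 = 23.9% → the skills-based format
Overall: the skills-based format 348/836 = 41.6%, Format B 475/905 = 52.5% → Format B
The skills-based format wins each industry group but Format B wins overall — the comparison reverses. The skills-based format's applications skew toward media, which has a lower base rate.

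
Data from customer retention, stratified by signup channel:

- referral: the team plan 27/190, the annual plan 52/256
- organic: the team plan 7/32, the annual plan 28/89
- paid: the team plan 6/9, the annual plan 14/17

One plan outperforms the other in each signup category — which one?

the annual plan

Referral: the team plan 27/190 = 14.2%, the annual plan 52/256 = 20.3% → the annual plan
Organic: the team plan 7/32 = 21.9%, the annual plan 28/89 = 31.5% → the annual plan
Paid: the team plan 6/9 = 66.7%, the annual plan 14/17 = 82.4% → the annual plan
The annual plan has the higher rate in all 3 groups.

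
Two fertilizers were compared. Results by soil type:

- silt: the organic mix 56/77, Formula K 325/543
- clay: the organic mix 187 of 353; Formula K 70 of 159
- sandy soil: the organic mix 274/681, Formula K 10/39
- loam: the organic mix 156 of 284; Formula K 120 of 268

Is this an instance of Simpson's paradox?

Yes

Silt: the organic mix 56/77 = 72.7%, Formula K 325/543 = 59.9% → the organic mix
Clay: the organic mix 187/353 = 53.0%, Formula K 70/159 = 44.0% → the organic mix
Sandy soil: the organic mix 274/681 = 40.2%, Formula K 10/39 = 25.6% → the organic mix
Loam: the organic mix 156/284 = 54.9%, Formula K 120/268 = 44.8% → the organic mix
Overall: the organic mix 673/1395 = 48.2%, Formula K 525/1009 = 52.0% → Formula K
The organic mix wins each soil group but Formula K wins overall — the comparison reverses. The organic mix's plots skew toward sandy soil, which has a lower base rate.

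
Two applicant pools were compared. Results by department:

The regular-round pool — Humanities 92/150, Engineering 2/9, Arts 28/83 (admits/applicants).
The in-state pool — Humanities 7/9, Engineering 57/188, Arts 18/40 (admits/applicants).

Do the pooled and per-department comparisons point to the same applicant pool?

No

Humanities: the regular-round pool 92/150 = 61.3%, the in-state pool 7/9 = 77.8% → the in-state pool
Engineering: the regular-round pool 2/9 = 22.2%, the in-state pool 57/188 = 30.3% → the in-state pool
Arts: the regular-round pool 28/83 = 33.7%, the in-state pool 18/40 = 45.0% → the in-state pool
Overall: the regular-round pool 122/242 = 50.4%, the in-state pool 82/237 = 34.6% → the regular-round pool
The in-state pool wins each department group but the regular-round pool wins overall — the comparison reverses. The in-state pool's applicants skew toward Engineering, which has a lower base rate.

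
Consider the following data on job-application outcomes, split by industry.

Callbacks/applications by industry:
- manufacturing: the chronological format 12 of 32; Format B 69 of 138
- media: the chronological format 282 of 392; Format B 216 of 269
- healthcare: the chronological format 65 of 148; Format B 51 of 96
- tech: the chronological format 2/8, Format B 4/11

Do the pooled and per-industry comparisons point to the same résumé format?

Manufacturing: the chronological format 12/32 = 37.5%, Format B 69/138 = 50.0% → Format B
Media: the chronological format 282/392 = 71.9%, Format B 216/269 = 80.3% → Format B
Healthcare: the chronological format 65/148 = 43.9%, Format B 51/96 = 53.1% → Format B
Tech: the chronological format 2/8 = 25.0%, Format B 4/11 = 36.4% → Format B
Overall: the chronological format 361/580 = 62.2%, Format B 340/514 = 66.1% → Format B
Format B wins overall and in every industry group — no reversal.

Yes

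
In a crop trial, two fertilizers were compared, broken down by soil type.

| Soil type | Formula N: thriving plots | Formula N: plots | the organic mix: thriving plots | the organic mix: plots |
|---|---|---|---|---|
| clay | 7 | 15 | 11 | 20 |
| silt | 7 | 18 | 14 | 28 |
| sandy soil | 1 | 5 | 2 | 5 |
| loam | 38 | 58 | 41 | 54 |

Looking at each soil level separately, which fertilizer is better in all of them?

the organic mix

Clay: Formula N 7/15 = 46.7%, the organic mix 11/20 = 55.0% → the organic mix
Silt: Formula N 7/18 = 38.9%, the organic mix 14/28 = 50.0% → the organic mix
Sandy soil: Formula N 1/5 = 20.0%, the organic mix 2/5 = 40.0% → the organic mix
Loam: Formula N 38/58 = 65.5%, the organic mix 41/54 = 75.9% → the organic mix
The organic mix has the higher rate in all 4 groups.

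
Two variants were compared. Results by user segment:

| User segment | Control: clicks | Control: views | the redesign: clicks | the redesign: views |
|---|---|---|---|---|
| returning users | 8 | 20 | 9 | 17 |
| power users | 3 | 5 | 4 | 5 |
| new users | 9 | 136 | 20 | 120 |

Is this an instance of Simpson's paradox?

Returning users: Control 8/20 = 40.0%, the redesign 9/17 = 52.9% → the redesign
Power users: Control 3/5 = 60.0%, the redesign 4/5 = 80.0% → the redesign
New users: Control 9/136 = 6.6%, the redesign 20/120 = 16.7% → the redesign
Overall: Control 20/161 = 12.4%, the redesign 33/142 = 23.2% → the redesign
The redesign wins overall and in every user group — no reversal.

No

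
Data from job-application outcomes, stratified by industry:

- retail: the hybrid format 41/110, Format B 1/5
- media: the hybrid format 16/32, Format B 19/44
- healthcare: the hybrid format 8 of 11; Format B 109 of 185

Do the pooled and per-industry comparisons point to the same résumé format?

Retail: the hybrid format 41/110 = 37.3%, Format B 1/5 = 20.0% → the hybrid format
Media: the hybrid format 16/32 = 50.0%, Format B 19/44 = 43.2% → the hybrid format
Healthcare: the hybrid format 8/11 = 72.7%, Format B 109/185 = 58.9% → the hybrid format
Overall: the hybrid format 65/153 = 42.5%, Format B 129/234 = 55.1% → Format B
The hybrid format wins each industry group but Format B wins overall — the comparison reverses. The hybrid format's applications skew toward retail, which has a lower base rate.

No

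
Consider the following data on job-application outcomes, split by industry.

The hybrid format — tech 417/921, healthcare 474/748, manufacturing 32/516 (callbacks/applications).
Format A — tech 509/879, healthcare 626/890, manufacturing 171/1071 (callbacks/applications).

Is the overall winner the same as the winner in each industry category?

Tech: the hybrid format 417/921 = 45.3%, Format A 509/879 = 57.9% → Format A
Healthcare: the hybrid format 474/748 = 63.4%, Format A 626/890 = 70.3% → Format A
Manufacturing: the hybrid format 32/516 = 6.2%, Format A 171/1071 = 16.0% → Format A
Overall: the hybrid format 923/2185 = 42.2%, Format A 1306/2840 = 46.0% → Format A
Format A wins overall and in every industry group — no reversal.

Yes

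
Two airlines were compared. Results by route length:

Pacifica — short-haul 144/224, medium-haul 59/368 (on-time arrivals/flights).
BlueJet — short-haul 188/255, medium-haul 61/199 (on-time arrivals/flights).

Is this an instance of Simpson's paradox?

No

Short-haul: Pacifica 144/224 = 64.3%, BlueJet 188/255 = 73.7% → BlueJet
Medium-haul: Pacifica 59/368 = 16.0%, BlueJet 61/199 = 30.7% → BlueJet
Overall: Pacifica 203/592 = 34.3%, BlueJet 249/454 = 54.8% → BlueJet
BlueJet wins overall and in every route group — no reversal.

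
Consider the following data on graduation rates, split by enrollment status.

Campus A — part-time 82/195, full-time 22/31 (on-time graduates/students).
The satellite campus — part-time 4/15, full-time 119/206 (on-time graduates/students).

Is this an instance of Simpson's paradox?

Part-time: Campus A 82/195 = 42.1%, the satellite campus 4/15 = 26.7% → Campus A
Full-time: Campus A 22/31 = 71.0%, the satellite campus 119/206 = 57.8% → Campus A
Overall: Campus A 104/226 = 46.0%, the satellite campus 123/221 = 55.7% → the satellite campus
Campus A wins each enrollment group but the satellite campus wins overall — the comparison reverses. Campus A's students skew toward part-time, which has a lower base rate.

Yes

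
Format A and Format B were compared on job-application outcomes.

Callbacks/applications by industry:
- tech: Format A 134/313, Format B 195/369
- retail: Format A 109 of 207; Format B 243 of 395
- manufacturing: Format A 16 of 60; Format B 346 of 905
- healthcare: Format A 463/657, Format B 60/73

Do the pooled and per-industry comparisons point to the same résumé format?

Tech: Format A 134/313 = 42.8%, Format B 195/369 = 52.8% → Format B
Retail: Format A 109/207 = 52.7%, Format B 243/395 = 61.5% → Format B
Manufacturing: Format A 16/60 = 26.7%, Format B 346/905 = 38.2% → Format B
Healthcare: Format A 463/657 = 70.5%, Format B 60/73 = 82.2% → Format B
Overall: Format A 722/1237 = 58.4%, Format B 844/1742 = 48.5% → Format A
Format B wins each industry group but Format A wins overall — the comparison reverses. Format B's applications skew toward manufacturing, which has a lower base rate.

No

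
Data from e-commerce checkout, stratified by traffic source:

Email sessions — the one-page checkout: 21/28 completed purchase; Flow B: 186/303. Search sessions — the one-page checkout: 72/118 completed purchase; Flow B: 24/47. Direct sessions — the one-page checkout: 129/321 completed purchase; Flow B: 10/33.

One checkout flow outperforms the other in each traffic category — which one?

the one-page checkout

Email: the one-page checkout 21/28 = 75.0%, Flow B 186/303 = 61.4% → the one-page checkout
Search: the one-page checkout 72/118 = 61.0%, Flow B 24/47 = 51.1% → the one-page checkout
Direct: the one-page checkout 129/321 = 40.2%, Flow B 10/33 = 30.3% → the one-page checkout
The one-page checkout has the higher rate in all 3 groups.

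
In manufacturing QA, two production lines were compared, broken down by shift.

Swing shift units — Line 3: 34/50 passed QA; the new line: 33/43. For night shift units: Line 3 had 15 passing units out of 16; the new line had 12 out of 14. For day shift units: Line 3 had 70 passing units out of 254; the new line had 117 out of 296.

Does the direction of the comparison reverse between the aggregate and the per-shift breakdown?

Swing shift: Line 3 34/50 = 68.0%, the new line 33/43 = 76.7% → the new line
Night shift: Line 3 15/16 = 93.8%, the new line 12/14 = 85.7% → Line 3
Day shift: Line 3 70/254 = 27.6%, the new line 117/296 = 39.5% → the new line
Overall: Line 3 119/320 = 37.2%, the new line 162/353 = 45.9% → the new line
Neither sweeps: Line 3 wins 1 of 3 groups, the new line wins 2. The new line wins overall but not every group — no Simpson reversal.

No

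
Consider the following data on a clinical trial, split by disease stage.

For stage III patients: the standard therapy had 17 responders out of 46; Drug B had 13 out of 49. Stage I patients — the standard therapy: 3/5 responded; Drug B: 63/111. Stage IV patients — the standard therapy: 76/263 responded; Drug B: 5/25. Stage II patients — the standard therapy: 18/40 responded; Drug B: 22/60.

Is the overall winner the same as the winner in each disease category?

No

Stage III: the standard therapy 17/46 = 37.0%, Drug B 13/49 = 26.5% → the standard therapy
Stage I: the standard therapy 3/5 = 60.0%, Drug B 63/111 = 56.8% → the standard therapy
Stage IV: the standard therapy 76/263 = 28.9%, Drug B 5/25 = 20.0% → the standard therapy
Stage II: the standard therapy 18/40 = 45.0%, Drug B 22/60 = 36.7% → the standard therapy
Overall: the standard therapy 114/354 = 32.2%, Drug B 103/245 = 42.0% → Drug B
The standard therapy wins each disease group but Drug B wins overall — the comparison reverses. The standard therapy's patients skew toward stage IV, which has a lower base rate.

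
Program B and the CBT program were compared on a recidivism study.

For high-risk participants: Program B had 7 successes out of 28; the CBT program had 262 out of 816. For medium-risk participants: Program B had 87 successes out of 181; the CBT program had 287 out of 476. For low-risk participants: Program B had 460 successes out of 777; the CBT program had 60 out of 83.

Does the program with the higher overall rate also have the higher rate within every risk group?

High-risk: Program B 7/28 = 25.0%, the CBT program 262/816 = 32.1% → the CBT program
Medium-risk: Program B 87/181 = 48.1%, the CBT program 287/476 = 60.3% → the CBT program
Low-risk: Program B 460/777 = 59.2%, the CBT program 60/83 = 72.3% → the CBT program
Overall: Program B 554/986 = 56.2%, the CBT program 609/1375 = 44.3% → Program B
The CBT program wins each risk group but Program B wins overall — the comparison reverses. The CBT program's participants skew toward high-risk, which has a lower base rate.

No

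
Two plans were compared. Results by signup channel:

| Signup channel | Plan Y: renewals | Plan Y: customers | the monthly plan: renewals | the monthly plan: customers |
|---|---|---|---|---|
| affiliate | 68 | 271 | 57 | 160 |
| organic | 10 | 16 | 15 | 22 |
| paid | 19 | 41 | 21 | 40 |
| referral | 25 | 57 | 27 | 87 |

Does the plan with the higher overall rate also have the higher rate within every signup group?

Affiliate: Plan Y 68/271 = 25.1%, the monthly plan 57/160 = 35.6% → the monthly plan
Organic: Plan Y 10/16 = 62.5%, the monthly plan 15/22 = 68.2% → the monthly plan
Paid: Plan Y 19/41 = 46.3%, the monthly plan 21/40 = 52.5% → the monthly plan
Referral: Plan Y 25/57 = 43.9%, the monthly plan 27/87 = 31.0% → Plan Y
Overall: Plan Y 122/385 = 31.7%, the monthly plan 120/309 = 38.8% → the monthly plan
Neither sweeps: Plan Y wins 1 of 4 groups, the monthly plan wins 3. The monthly plan wins overall but not every group — no Simpson reversal.

No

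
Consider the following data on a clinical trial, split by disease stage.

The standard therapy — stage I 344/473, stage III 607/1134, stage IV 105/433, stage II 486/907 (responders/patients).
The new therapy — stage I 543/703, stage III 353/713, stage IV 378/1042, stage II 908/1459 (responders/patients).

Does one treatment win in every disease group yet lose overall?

Stage I: the standard therapy 344/473 = 72.7%, the new therapy 543/703 = 77.2% → the new therapy
Stage III: the standard therapy 607/1134 = 53.5%, the new therapy 353/713 = 49.5% → the standard therapy
Stage IV: the standard therapy 105/433 = 24.2%, the new therapy 378/1042 = 36.3% → the new therapy
Stage II: the standard therapy 486/907 = 53.6%, the new therapy 908/1459 = 62.2% → the new therapy
Overall: the standard therapy 1542/2947 = 52.3%, the new therapy 2182/3917 = 55.7% → the new therapy
Neither sweeps: the standard therapy wins 1 of 4 groups, the new therapy wins 3. The new therapy wins overall but not every group — no Simpson reversal.

No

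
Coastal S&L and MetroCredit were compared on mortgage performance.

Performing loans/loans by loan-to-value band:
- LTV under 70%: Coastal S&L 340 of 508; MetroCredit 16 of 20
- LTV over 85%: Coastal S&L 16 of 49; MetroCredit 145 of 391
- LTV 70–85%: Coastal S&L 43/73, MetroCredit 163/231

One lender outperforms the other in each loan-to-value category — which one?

LTV under 70%: Coastal S&L 340/508 = 66.9%, MetroCredit 16/20 = 80.0% → MetroCredit
LTV over 85%: Coastal S&L 16/49 = 32.7%, MetroCredit 145/391 = 37.1% → MetroCredit
LTV 70–85%: Coastal S&L 43/73 = 58.9%, MetroCredit 163/231 = 70.6% → MetroCredit
MetroCredit has the higher rate in all 3 groups.

MetroCredit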